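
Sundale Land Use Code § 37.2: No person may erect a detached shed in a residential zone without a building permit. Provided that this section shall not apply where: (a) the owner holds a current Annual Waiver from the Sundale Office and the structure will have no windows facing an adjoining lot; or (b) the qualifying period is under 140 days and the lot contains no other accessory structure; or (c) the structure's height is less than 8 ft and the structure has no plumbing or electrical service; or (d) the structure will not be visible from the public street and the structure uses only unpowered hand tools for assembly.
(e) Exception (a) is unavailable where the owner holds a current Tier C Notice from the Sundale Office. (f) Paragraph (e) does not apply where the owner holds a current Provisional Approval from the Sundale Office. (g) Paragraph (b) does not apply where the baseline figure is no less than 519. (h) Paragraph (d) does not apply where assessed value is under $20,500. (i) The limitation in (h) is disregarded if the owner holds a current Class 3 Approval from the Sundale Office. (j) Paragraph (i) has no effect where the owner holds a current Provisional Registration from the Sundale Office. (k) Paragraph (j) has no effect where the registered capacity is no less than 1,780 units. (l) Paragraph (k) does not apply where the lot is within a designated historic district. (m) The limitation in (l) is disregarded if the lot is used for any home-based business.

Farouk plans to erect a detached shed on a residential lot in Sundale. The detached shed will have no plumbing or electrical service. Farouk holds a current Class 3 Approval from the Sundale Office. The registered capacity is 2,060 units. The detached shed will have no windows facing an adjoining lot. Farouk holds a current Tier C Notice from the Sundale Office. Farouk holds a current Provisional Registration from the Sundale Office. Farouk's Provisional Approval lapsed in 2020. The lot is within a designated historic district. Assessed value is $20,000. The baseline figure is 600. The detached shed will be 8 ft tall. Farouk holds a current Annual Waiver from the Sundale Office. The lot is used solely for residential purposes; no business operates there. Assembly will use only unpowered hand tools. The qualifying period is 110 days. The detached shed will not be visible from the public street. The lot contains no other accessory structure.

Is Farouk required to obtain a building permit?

Yes — Farouk must obtain a building permit.

All of (a)'s requirements are met (a current Annual Waiver is held; no windows face an adjoining lot). But applying paragraphs (e)–(f): (e) operates — a current Tier C Notice is held. (f), which would lift (e), is not triggered — no current Provisional Approval is held. So (a) is unavailable.
Exception (b)'s conditions are all satisfied: the qualifying period is 110 days, under the 140 days limit; the lot has no other accessory structure. Turning to paragraph (g): (g) is engaged — the baseline figure is 600, meeting the 519 threshold. So (b) is unavailable.
Exception (c) fails — the structure's height is 8 ft, not less than 8 ft.
Exception (d): the structure will not be visible from the street; assembly uses only hand tools — every condition holds. But: (h) operates against (d): assessed value is $20,000, under the $20,500 limit. (i) would limit (h) — a current Class 3 Approval is held — but (j) sets (i) aside: (j) operates — a current Provisional Registration is held. (k) would limit (j) — the registered capacity is 2,060 units, meeting the 1,780 units threshold — but (l) sets (k) aside: (l) operates against (k): the lot is in a historic district. (m), which would lift (l), does not operate here — the lot is solely residential. So (d) is unavailable.
No exception applies. The general rule governs.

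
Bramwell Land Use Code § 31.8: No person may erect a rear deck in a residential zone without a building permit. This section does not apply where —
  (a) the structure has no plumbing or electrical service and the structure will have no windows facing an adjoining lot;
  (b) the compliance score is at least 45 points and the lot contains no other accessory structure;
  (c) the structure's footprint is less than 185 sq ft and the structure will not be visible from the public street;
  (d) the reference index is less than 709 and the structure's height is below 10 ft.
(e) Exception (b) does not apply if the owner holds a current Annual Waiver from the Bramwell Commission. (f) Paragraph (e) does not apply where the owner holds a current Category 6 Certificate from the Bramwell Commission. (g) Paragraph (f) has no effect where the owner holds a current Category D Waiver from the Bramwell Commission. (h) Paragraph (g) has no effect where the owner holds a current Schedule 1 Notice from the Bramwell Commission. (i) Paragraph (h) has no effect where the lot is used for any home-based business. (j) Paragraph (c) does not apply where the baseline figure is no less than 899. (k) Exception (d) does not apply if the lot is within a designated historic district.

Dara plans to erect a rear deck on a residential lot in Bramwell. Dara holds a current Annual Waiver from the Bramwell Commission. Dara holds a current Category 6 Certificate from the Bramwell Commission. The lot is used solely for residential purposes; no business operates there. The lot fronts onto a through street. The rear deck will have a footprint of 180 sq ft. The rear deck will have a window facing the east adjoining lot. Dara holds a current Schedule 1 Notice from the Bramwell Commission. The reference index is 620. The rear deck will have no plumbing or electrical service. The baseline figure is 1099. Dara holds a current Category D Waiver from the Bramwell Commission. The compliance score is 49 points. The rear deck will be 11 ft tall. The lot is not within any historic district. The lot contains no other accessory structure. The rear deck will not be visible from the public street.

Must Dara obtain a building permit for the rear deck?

No — exception (b) applies; Dara does not need a building permit.

Exception (a) does not apply: a window faces an adjoining lot.
All of (b)'s requirements are met (the compliance score is 49 points, meeting the 45 points threshold; the lot has no other accessory structure). Applying paragraphs (e)–(i): (e) applies (a current Annual Waiver is held), but is displaced by (f): (f) operates against (e): a current Category 6 Certificate is held. (g) is engaged (a current Category D Waiver is held), but is overridden by (h): (h) operates against (g): a current Schedule 1 Notice is held. (i), which would lift (h), is not engaged — the lot is solely residential. (b) remains available.
Exception (c)'s conditions are all satisfied: the structure's footprint is 180 sq ft, less than the 185 sq ft limit; the structure will not be visible from the street. But: (j) operates against (c): the baseline figure is 1,099, meeting the 899 threshold. So (c) is unavailable.
Exception (d) fails — the structure's height is 11 ft, not below 10 ft.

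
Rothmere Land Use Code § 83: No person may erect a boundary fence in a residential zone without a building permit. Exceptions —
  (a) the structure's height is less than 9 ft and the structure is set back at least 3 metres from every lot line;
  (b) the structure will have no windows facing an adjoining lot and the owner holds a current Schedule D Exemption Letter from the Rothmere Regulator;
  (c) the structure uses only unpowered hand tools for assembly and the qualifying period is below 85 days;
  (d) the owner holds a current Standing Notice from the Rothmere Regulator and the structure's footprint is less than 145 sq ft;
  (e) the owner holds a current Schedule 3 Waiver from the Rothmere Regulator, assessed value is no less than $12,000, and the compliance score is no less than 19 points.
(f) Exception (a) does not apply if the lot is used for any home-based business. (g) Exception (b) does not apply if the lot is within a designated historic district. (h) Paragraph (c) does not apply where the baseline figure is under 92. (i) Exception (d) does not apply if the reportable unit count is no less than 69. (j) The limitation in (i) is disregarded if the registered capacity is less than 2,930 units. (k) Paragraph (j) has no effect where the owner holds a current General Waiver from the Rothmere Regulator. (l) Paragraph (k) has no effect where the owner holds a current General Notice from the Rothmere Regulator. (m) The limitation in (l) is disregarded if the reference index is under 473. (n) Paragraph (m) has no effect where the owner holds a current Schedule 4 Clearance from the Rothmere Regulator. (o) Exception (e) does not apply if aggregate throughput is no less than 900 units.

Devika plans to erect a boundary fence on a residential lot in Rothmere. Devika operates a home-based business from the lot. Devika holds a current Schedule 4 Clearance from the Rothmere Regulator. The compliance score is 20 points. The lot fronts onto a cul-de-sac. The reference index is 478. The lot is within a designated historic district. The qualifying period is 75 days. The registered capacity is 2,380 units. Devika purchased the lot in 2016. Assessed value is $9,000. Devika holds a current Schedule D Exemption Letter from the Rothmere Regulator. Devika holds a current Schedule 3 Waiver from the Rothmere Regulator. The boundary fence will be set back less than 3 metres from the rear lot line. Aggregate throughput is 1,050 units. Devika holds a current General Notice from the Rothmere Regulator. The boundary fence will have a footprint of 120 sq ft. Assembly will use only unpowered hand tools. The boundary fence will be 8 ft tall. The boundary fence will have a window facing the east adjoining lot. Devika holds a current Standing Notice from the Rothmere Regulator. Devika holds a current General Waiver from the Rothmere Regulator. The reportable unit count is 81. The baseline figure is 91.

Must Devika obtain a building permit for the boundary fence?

No — exception (d) applies; Devika does not need a building permit.

Exception (a) fails — the rear setback is under 3 m.
Exception (b) fails — a window faces an adjoining lot.
Exception (c): assembly uses only hand tools; the qualifying period is 75 days, below the 85 days limit — every condition holds. Turning to paragraph (h): (h) operates against (c): the baseline figure is 91, under the 92 limit. So (c) is unavailable.
Exception (d)'s conditions are all satisfied: a current Standing Notice is held; the structure's footprint is 120 sq ft, less than the 145 sq ft limit. Applying paragraphs (i)–(n): (i) operates (the reportable unit count is 81, meeting the 69 threshold), but is overridden by (j): (j) operates — the registered capacity is 2,380 units, less than the 2,930 units limit. (k) would limit (j) — a current General Waiver is held — but (l) sets (k) aside: (l) operates against (k): a current General Notice is held. (m), which would lift (l), is not triggered — the reference index is 478, not under 473. (d) remains available.
Exception (e) fails — assessed value is $9,000, short of $12,000.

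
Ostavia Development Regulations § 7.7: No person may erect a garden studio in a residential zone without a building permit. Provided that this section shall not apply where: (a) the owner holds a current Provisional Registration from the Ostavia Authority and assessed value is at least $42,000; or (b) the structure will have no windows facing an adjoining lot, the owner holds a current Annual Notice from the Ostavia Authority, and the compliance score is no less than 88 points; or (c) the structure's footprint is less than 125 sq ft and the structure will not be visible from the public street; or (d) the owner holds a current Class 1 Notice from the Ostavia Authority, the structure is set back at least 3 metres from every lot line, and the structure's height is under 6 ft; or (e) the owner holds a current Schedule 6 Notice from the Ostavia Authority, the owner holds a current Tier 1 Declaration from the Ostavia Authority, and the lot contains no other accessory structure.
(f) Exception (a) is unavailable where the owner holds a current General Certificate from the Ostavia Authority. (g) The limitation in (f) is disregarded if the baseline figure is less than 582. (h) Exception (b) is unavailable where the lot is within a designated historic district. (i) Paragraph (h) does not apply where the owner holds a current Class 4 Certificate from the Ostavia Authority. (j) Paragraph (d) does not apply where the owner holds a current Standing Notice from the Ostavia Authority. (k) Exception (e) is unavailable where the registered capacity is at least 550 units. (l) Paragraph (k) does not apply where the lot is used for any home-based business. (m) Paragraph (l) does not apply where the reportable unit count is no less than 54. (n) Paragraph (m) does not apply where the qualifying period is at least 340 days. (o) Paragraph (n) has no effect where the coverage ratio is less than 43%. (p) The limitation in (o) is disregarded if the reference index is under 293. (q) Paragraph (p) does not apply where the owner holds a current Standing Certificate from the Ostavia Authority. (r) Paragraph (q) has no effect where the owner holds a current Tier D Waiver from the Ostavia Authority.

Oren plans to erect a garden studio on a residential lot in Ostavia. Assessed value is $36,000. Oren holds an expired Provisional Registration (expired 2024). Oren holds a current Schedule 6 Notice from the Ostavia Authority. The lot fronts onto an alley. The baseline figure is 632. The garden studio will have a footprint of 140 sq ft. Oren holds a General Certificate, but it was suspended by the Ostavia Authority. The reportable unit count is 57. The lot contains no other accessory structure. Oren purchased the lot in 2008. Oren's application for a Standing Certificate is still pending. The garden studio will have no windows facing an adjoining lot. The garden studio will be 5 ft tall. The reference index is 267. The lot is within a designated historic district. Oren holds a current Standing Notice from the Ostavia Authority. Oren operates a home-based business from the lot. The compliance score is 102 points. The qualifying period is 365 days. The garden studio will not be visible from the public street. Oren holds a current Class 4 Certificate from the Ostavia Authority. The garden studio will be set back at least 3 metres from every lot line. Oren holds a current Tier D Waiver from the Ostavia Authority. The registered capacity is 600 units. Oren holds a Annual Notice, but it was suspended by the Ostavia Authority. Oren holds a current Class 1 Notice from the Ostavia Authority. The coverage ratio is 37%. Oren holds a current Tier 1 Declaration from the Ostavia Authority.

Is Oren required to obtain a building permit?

No — exception (e) applies; Oren does not need a building permit.

Exception (a) does not apply: there is no Provisional Registration in force.
Exception (b) fails — there is no Annual Notice in force.
Exception (c) requires that the structure's footprint is less than 125 sq ft; but the structure's footprint is 140 sq ft, not less than 125 sq ft, so (c) is unavailable.
Exception (d)'s conditions are all satisfied: a current Class 1 Notice is held; the setback is at least 3 m on every side; the structure's height is 5 ft, under the 6 ft limit. But applying paragraph (j): (j) operates against (d): a current Standing Notice is held. So (d) is unavailable.
Exception (e)'s conditions are all satisfied: a current Schedule 6 Notice is held; a current Tier 1 Declaration is held; the lot has no other accessory structure. Considering the limiting provisions: (k) is triggered (the registered capacity is 600 units, meeting the 550 units threshold), but is overridden by (l): (l) operates against (k): a home-based business operates on the lot. (m) operates (the reportable unit count is 57, meeting the 54 threshold), but yields to (n): (n) applies — the qualifying period is 365 days, meeting the 340 days threshold. (o) is triggered (the coverage ratio is 37%, less than the 43% limit), but is displaced by (p): (p) operates — the reference index is 267, under the 293 limit. (q), which would lift (p), is inapplicable — the Standing Certificate is not current. Exception (e) stands.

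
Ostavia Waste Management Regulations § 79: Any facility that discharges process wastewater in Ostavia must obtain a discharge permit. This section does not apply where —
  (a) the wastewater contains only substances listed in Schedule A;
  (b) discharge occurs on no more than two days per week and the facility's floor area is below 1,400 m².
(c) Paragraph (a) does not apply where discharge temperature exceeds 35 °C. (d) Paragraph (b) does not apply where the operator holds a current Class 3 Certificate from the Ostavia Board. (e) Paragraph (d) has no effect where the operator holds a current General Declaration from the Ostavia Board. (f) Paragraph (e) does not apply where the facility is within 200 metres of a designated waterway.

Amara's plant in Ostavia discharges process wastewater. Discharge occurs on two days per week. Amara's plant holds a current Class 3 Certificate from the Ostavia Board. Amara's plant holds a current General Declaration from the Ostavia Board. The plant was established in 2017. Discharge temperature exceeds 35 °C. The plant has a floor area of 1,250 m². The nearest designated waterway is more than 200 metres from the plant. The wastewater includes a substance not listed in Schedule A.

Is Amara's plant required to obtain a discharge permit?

No — exception (b) applies; Amara's plant is not required to obtain a discharge permit.

Exception (a) fails — the wastewater includes a non-Schedule-A substance.
All of (b)'s requirements are met (discharge occurs on no more than two days per week; the facility's floor area is 1,250 m², below the 1,400 m² limit). As to paragraphs (d)–(f): (d) would limit (b) — a current Class 3 Certificate is held — but (e) sets (d) aside: (e) is engaged — a current General Declaration is held. (f) is not triggered (the plant is more than 200 m from any designated waterway), so (e) stands. (b) remains available.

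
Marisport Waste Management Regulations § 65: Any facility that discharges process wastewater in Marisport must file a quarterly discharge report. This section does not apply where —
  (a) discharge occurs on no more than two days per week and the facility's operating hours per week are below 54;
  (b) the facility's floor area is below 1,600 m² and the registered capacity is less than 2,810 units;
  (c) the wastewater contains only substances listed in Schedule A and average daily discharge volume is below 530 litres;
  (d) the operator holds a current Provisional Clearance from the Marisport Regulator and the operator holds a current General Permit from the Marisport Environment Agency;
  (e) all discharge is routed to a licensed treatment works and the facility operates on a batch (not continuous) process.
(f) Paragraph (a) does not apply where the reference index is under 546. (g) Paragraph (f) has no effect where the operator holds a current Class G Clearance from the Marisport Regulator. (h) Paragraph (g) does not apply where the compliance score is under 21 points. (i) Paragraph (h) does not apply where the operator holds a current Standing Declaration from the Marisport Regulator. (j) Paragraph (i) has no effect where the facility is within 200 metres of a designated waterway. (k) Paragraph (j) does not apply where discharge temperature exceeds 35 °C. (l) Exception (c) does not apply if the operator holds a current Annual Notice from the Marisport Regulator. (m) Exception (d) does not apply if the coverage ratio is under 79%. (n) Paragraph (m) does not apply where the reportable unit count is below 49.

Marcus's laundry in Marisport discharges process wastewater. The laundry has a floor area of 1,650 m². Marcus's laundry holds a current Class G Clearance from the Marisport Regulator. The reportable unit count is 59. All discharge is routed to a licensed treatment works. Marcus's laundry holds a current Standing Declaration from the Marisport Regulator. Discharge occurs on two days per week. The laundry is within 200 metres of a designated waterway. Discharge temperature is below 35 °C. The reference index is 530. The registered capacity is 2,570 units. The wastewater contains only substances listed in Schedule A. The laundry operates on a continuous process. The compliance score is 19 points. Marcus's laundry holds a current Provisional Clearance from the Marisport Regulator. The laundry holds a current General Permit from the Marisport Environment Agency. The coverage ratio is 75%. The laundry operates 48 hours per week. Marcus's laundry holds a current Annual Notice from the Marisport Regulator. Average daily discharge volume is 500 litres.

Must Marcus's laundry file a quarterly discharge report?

Yes — Marcus's laundry must file a quarterly discharge report.

Exception (a): discharge occurs on no more than two days per week; the facility's operating hours per week are 48, below the 54 limit — every condition holds. But: (f) is triggered — the reference index is 530, under the 546 limit. (g) is triggered (a current Class G Clearance is held), but yields to (h): (h) is triggered — the compliance score is 19 points, under the 21 points limit. (i) would limit (h) — a current Standing Declaration is held — but (j) sets (i) aside: (j) operates against (i): the laundry is within 200 m of a designated waterway. (k), which would lift (j), is not triggered — discharge temperature is below 35 °C. So (a) is unavailable.
Exception (b) requires that the facility's floor area is below 1,600 m²; but the facility's floor area is 1,650 m², not below 1,600 m², so (b) is unavailable.
Exception (c): the wastewater is Schedule-A-only; average daily discharge volume is 500 litres, below the 530 litres limit — every condition holds. Turning to paragraph (l): (l) operates against (c): a current Annual Notice is held. Exception (c) does not apply.
Exception (d): a current Provisional Clearance is held; a current General Permit is held — every condition holds. However, paragraphs (m)–(n) must be considered: (m) operates against (d): the coverage ratio is 75%, under the 79% limit. (n), which would lift (m), is inapplicable — the reportable unit count is 59, not below 49. So (d) is unavailable.
Exception (e) does not apply: the facility operates on a continuous process.
None of the exceptions is available; § 65 applies in full.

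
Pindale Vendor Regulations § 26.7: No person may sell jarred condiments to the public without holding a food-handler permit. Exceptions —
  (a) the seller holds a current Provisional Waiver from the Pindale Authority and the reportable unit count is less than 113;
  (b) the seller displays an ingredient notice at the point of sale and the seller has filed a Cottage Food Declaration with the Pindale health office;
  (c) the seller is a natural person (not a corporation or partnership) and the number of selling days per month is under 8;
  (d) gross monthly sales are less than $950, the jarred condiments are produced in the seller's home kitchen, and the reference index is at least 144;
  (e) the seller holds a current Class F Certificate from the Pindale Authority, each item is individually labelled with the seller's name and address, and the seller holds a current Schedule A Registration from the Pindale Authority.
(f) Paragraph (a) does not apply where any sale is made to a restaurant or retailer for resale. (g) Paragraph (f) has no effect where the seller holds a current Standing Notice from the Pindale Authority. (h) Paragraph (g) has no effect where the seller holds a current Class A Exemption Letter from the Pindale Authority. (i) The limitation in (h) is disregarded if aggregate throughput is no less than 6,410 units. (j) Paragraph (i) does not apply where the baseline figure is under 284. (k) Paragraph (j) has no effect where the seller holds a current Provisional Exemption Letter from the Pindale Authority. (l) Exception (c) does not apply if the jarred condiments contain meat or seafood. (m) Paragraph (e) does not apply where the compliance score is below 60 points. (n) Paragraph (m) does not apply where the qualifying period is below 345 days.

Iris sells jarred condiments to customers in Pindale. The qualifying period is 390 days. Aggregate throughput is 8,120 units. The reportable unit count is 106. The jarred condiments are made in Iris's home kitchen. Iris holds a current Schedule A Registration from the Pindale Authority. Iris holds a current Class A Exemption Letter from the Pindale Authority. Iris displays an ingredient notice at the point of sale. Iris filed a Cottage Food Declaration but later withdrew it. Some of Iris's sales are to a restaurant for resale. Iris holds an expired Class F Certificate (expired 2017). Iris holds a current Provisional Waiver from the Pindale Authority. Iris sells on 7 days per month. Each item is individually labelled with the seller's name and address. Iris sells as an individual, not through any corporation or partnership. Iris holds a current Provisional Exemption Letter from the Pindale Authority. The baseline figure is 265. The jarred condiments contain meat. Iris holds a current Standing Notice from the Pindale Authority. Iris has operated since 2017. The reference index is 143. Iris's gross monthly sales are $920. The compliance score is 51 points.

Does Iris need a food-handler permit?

Exception (a): a current Provisional Waiver is held; the reportable unit count is 106, less than the 113 limit — every condition holds. Under paragraphs (f)–(k): (f) operates (some sales are to a restaurant for resale), but is itself disapplied by (g): (g) applies — a current Standing Notice is held. (h) is engaged (a current Class A Exemption Letter is held), but is overridden by (i): (i) operates against (h): aggregate throughput is 8,120 units, meeting the 6,410 units threshold. (j) would limit (i) — the baseline figure is 265, under the 284 limit — but (k) sets (j) aside: (k) operates against (j): a current Provisional Exemption Letter is held. (a) remains available.
Exception (b) does not apply: the Cottage Food Declaration was withdrawn.
Exception (c): the seller is a natural person; the number of selling days per month is 7, under the 8 limit — every condition holds. Turning to paragraph (l): (l) is engaged — the jarred condiments contain meat. So (c) is unavailable.
Exception (d) fails — the reference index is 143, short of 144.
Exception (e) fails — there is no Class F Certificate in force.

No — exception (a) applies; Iris is not required to hold a food-handler permit.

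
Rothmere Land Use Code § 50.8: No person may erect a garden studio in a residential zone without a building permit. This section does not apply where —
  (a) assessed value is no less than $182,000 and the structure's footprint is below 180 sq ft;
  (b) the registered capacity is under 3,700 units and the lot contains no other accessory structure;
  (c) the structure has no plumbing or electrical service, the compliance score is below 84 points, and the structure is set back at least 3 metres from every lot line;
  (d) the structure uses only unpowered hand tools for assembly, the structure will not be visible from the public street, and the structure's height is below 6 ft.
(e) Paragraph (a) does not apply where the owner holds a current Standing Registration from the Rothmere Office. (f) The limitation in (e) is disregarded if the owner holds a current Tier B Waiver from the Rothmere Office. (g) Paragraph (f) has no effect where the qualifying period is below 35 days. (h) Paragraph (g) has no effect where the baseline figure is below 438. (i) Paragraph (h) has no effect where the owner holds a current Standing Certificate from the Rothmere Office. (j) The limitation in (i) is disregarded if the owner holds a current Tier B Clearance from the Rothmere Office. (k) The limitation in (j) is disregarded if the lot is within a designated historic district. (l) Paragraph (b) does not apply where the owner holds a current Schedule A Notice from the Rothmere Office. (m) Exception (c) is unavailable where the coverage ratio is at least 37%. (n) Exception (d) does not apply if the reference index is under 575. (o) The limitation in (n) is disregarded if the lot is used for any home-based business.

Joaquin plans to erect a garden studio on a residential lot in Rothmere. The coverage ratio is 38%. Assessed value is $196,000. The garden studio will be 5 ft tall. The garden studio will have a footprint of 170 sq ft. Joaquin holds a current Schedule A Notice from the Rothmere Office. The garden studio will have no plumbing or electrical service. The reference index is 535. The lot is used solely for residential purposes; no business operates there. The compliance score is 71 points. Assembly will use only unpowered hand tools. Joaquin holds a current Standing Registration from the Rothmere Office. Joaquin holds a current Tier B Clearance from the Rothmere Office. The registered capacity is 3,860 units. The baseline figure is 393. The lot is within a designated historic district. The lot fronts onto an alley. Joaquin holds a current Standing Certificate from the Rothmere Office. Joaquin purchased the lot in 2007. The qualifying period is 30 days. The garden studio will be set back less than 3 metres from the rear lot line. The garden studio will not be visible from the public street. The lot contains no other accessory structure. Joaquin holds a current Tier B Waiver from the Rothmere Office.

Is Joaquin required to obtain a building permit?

Exception (a): assessed value is $196,000, meeting the $182,000 threshold; the structure's footprint is 170 sq ft, below the 180 sq ft limit — every condition holds. Turning to paragraphs (e)–(k): (e) is engaged — a current Standing Registration is held. (f) is engaged (a current Tier B Waiver is held), but is displaced by (g): (g) is triggered — the qualifying period is 30 days, below the 35 days limit. (h) is engaged (the baseline figure is 393, below the 438 limit), but yields to (i): (i) is engaged — a current Standing Certificate is held. (j) would limit (i) — a current Tier B Clearance is held — but (k) sets (j) aside: (k) operates against (j): the lot is in a historic district. Exception (a) does not apply.
Exception (b) requires that the registered capacity is under 3,700 units; but the registered capacity is 3,860 units, not under 3,700 units, so (b) is unavailable.
Exception (c) requires that the structure is set back at least 3 metres from every lot line; but the rear setback is under 3 m, so (c) is unavailable.
All of (d)'s requirements are met (assembly uses only hand tools; the structure will not be visible from the street; the structure's height is 5 ft, below the 6 ft limit). But applying paragraphs (n)–(o): (n) is triggered — the reference index is 535, under the 575 limit. (o), which would lift (n), is not triggered — the lot is solely residential. Exception (d) does not apply.
None of the exceptions is available; § 50.8 applies in full.

Yes — Joaquin must obtain a building permit.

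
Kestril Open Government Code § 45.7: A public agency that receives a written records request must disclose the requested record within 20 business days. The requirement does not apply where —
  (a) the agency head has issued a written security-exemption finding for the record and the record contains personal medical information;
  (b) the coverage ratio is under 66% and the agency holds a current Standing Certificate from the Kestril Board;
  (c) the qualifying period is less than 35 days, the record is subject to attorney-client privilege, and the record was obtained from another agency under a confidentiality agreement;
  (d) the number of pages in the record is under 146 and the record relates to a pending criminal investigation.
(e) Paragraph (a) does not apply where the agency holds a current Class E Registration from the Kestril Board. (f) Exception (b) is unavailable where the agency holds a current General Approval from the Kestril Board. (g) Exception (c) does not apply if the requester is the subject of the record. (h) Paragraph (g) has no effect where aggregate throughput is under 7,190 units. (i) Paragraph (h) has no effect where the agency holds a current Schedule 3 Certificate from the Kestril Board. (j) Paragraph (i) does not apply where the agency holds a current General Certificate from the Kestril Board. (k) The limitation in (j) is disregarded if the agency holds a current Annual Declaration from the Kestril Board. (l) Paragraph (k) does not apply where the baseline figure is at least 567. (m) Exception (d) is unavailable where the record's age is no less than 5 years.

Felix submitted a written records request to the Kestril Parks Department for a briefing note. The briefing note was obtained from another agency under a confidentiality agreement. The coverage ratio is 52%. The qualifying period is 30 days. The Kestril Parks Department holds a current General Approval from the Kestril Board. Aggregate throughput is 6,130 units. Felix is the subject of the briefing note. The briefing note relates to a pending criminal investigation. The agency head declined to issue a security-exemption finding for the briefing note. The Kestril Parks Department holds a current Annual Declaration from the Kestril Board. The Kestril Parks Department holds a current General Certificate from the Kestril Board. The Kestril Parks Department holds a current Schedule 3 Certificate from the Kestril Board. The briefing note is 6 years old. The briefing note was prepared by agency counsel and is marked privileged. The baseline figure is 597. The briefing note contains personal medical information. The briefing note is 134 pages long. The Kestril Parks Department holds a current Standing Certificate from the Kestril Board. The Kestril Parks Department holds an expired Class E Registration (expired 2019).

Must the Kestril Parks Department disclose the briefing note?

Exception (a) does not apply: the agency head declined to issue a security-exemption finding.
Exception (b) is satisfied on its face — the coverage ratio is 52%, under the 66% limit; a current Standing Certificate is held. However, paragraph (f) must be considered: (f) is engaged — a current General Approval is held. So (b) is unavailable.
All of (c)'s requirements are met (the qualifying period is 30 days, less than the 35 days limit; the briefing note is privileged; the briefing note was obtained under a confidentiality agreement). Considering the limiting provisions: (g) would limit (c) — Felix is the subject of the briefing note — but (h) sets (g) aside: (h) operates — aggregate throughput is 6,130 units, under the 7,190 units limit. (i) would limit (h) — a current Schedule 3 Certificate is held — but (j) sets (i) aside: (j) is triggered — a current General Certificate is held. (k) is triggered (a current Annual Declaration is held), but is itself disapplied by (l): (l) operates against (k): the baseline figure is 597, meeting the 567 threshold. So (c) applies.
Exception (d)'s conditions are all satisfied: the number of pages in the record is 134, under the 146 limit; the briefing note relates to a pending investigation. But applying paragraph (m): (m) operates against (d): the record's age is 6 years, meeting the 5 years threshold. So (d) is unavailable.

No — exception (c) applies; the Kestril Parks Department is not required to disclose the briefing note.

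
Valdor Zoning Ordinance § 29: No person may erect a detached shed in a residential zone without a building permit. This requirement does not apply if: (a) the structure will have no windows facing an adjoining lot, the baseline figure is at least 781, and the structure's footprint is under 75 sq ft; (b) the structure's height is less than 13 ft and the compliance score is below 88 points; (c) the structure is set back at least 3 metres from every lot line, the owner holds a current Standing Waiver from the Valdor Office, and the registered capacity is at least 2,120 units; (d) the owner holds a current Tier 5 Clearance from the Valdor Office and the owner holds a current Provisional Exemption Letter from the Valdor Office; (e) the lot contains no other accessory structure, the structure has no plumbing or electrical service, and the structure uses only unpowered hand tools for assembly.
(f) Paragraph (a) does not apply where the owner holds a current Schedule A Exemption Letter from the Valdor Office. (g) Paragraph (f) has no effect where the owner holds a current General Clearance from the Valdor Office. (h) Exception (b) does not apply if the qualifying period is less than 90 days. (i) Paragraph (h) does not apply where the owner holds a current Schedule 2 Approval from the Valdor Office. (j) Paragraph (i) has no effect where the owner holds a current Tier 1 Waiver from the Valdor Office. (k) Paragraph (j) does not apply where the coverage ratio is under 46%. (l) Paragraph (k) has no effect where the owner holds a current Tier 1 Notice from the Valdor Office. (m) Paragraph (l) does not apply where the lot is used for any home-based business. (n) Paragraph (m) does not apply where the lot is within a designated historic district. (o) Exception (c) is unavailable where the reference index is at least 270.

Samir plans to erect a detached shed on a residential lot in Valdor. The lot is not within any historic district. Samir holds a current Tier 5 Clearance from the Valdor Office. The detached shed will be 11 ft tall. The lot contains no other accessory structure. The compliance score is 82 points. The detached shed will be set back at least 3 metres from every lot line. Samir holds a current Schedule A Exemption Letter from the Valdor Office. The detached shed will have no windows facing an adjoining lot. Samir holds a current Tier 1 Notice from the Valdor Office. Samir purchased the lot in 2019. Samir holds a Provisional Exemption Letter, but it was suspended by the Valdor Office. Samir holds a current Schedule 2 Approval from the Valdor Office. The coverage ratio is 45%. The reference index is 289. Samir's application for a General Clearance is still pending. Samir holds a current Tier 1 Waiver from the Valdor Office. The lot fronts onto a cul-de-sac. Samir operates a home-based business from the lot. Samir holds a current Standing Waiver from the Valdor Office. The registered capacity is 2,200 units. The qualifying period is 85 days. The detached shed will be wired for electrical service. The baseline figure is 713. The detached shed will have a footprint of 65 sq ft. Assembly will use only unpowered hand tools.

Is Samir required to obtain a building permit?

Exception (a) does not apply: the baseline figure is 713, short of 781.
All of (b)'s requirements are met (the structure's height is 11 ft, less than the 13 ft limit; the compliance score is 82 points, below the 88 points limit). Under paragraphs (h)–(n): (h) would limit (b) — the qualifying period is 85 days, less than the 90 days limit — but (i) sets (h) aside: (i) operates against (h): a current Schedule 2 Approval is held. (j) would limit (i) — a current Tier 1 Waiver is held — but (k) sets (j) aside: (k) operates against (j): the coverage ratio is 45%, under the 46% limit. (l) would limit (k) — a current Tier 1 Notice is held — but (m) sets (l) aside: (m) operates against (l): a home-based business operates on the lot. (n), which would lift (m), is not triggered — the lot is not in a historic district. So (b) applies.
Exception (c): the setback is at least 3 m on every side; a current Standing Waiver is held; the registered capacity is 2,200 units, meeting the 2,120 units threshold — every condition holds. But: (o) is triggered — the reference index is 289, meeting the 270 threshold. (c) is therefore removed.
Exception (d) requires that the owner holds a current Provisional Exemption Letter from the Valdor Office; but the Provisional Exemption Letter is not current, so (d) is unavailable.
Exception (e) does not apply: electrical service is planned.

No — exception (b) applies; Samir does not need a building permit.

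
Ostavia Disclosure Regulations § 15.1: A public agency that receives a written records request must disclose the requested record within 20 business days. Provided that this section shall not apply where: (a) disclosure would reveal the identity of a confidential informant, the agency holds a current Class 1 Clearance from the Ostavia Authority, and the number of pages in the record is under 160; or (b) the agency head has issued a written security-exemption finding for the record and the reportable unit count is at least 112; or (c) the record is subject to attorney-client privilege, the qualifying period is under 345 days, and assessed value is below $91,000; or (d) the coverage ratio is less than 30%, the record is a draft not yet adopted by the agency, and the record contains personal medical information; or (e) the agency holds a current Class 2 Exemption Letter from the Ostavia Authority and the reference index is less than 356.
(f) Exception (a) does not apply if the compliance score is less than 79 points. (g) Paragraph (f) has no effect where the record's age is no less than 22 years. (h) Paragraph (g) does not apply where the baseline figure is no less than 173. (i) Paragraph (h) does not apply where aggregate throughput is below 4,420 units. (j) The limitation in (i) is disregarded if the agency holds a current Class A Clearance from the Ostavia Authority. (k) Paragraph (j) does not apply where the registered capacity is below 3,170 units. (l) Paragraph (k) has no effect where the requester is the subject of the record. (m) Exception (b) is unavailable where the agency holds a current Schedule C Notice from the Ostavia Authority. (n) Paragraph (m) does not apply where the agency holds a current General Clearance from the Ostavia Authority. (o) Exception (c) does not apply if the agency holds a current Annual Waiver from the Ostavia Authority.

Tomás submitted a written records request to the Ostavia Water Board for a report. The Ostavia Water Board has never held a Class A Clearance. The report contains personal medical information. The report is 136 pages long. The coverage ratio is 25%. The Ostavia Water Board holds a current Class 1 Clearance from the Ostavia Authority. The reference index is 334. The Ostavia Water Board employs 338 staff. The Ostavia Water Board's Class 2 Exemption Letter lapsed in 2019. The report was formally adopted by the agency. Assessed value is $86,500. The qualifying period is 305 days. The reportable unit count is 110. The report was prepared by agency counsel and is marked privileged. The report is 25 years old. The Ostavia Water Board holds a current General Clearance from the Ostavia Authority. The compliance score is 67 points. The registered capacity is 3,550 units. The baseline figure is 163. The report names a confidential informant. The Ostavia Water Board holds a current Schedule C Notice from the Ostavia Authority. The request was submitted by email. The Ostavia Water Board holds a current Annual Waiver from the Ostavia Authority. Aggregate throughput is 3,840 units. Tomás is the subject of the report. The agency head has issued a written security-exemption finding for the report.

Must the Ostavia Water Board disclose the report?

Exception (a)'s conditions are all satisfied: the report names a confidential informant; a current Class 1 Clearance is held; the number of pages in the record is 136, under the 160 limit. Considering the limiting provisions: (f) would limit (a) — the compliance score is 67 points, less than the 79 points limit — but (g) sets (f) aside: (g) applies — the record's age is 25 years, meeting the 22 years threshold. (h), which would lift (g), is not triggered — the baseline figure is 163, short of 173. Exception (a) stands.
Exception (b) requires that the reportable unit count is at least 112; but the reportable unit count is 110, short of 112, so (b) is unavailable.
Exception (c): the report is privileged; the qualifying period is 305 days, under the 345 days limit; assessed value is $86,500, below the $91,000 limit — every condition holds. But: (o) operates against (c): a current Annual Waiver is held. (c) is therefore removed.
Exception (d) does not apply: the report has been formally adopted.
Exception (e) fails — there is no Class 2 Exemption Letter in force.

No — exception (a) applies; the Ostavia Water Board is not required to disclose the report.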